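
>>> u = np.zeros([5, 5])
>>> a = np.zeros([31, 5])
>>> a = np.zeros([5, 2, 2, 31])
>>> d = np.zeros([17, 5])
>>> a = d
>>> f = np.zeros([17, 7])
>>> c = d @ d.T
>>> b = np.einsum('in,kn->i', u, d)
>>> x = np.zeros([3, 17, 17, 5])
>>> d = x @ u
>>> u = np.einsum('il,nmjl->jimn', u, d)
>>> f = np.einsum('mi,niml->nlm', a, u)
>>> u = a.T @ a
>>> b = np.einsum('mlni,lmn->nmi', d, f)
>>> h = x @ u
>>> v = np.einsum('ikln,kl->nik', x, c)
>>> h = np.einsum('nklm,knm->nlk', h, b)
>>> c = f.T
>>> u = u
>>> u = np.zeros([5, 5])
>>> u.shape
(5, 5)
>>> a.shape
(17, 5)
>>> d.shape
(3, 17, 17, 5)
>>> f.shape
(17, 3, 17)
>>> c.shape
(17, 3, 17)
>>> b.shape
(17, 3, 5)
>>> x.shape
(3, 17, 17, 5)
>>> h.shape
(3, 17, 17)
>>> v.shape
(5, 3, 17)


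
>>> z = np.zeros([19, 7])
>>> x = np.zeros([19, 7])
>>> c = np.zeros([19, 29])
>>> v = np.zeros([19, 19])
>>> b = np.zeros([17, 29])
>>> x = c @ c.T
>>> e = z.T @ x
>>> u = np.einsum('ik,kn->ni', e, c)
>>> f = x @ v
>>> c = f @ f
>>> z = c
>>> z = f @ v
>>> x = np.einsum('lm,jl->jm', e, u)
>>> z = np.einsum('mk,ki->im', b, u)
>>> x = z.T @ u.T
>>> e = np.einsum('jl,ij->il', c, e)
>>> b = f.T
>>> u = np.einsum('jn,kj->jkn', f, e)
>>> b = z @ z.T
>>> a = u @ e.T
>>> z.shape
(7, 17)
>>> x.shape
(17, 29)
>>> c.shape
(19, 19)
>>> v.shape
(19, 19)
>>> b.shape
(7, 7)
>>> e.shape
(7, 19)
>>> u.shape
(19, 7, 19)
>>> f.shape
(19, 19)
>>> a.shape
(19, 7, 7)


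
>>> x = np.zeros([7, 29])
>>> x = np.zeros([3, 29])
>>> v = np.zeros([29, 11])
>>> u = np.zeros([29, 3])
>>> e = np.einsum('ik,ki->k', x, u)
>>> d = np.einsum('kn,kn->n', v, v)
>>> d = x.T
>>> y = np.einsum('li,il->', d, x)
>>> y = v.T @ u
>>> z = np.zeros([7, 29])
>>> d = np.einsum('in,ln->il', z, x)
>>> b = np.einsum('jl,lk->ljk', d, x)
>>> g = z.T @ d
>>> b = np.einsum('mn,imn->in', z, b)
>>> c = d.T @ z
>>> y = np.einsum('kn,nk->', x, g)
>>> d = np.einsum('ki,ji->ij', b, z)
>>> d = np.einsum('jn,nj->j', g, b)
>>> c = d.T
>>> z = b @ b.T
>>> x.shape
(3, 29)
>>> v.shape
(29, 11)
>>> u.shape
(29, 3)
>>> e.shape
(29,)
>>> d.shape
(29,)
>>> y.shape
()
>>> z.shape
(3, 3)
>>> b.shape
(3, 29)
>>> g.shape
(29, 3)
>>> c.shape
(29,)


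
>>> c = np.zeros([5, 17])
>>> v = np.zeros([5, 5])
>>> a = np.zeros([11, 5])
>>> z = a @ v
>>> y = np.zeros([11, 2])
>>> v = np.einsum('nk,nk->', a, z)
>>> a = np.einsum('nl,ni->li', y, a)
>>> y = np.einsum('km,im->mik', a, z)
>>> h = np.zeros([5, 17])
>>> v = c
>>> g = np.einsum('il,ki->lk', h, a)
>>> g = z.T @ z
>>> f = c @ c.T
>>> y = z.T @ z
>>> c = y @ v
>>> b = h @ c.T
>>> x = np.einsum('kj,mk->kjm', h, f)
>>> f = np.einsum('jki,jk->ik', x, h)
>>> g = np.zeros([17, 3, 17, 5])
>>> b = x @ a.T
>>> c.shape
(5, 17)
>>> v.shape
(5, 17)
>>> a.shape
(2, 5)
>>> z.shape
(11, 5)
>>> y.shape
(5, 5)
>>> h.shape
(5, 17)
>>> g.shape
(17, 3, 17, 5)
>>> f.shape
(5, 17)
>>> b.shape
(5, 17, 2)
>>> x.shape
(5, 17, 5)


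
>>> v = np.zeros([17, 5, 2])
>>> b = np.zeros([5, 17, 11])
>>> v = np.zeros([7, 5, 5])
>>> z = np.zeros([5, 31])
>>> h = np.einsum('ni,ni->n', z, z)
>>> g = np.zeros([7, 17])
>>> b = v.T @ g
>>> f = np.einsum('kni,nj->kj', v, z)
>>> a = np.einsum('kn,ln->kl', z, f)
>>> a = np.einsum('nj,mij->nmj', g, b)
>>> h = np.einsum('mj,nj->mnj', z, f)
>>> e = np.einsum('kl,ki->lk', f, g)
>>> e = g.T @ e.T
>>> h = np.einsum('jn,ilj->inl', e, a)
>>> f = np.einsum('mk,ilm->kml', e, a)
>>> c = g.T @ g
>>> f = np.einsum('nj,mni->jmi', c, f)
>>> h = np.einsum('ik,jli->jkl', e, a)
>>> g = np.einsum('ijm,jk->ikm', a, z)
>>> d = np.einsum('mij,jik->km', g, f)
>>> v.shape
(7, 5, 5)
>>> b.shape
(5, 5, 17)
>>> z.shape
(5, 31)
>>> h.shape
(7, 31, 5)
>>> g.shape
(7, 31, 17)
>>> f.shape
(17, 31, 5)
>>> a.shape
(7, 5, 17)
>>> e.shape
(17, 31)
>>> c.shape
(17, 17)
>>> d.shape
(5, 7)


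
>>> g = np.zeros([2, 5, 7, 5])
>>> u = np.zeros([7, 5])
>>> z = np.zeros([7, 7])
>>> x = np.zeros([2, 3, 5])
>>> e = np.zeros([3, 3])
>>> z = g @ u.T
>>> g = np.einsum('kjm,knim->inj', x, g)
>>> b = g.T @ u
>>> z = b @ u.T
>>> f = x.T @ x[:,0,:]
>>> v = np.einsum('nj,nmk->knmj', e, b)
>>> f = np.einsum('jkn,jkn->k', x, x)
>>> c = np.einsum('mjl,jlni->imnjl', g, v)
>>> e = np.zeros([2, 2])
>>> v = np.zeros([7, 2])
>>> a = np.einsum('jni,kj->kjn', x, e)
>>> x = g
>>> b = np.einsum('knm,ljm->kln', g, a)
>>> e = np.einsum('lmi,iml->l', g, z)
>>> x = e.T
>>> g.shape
(7, 5, 3)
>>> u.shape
(7, 5)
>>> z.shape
(3, 5, 7)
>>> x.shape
(7,)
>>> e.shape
(7,)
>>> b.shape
(7, 2, 5)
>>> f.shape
(3,)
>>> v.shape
(7, 2)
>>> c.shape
(3, 7, 5, 5, 3)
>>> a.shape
(2, 2, 3)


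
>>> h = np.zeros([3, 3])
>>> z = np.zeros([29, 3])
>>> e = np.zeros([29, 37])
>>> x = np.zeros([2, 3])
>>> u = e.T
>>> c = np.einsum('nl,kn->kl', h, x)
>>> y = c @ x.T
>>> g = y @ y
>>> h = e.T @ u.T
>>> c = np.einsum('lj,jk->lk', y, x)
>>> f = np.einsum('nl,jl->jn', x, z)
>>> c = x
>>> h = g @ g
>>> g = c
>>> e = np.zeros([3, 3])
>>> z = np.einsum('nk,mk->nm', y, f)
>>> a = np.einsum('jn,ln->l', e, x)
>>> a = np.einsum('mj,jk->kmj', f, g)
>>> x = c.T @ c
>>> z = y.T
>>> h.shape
(2, 2)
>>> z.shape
(2, 2)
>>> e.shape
(3, 3)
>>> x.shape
(3, 3)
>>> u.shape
(37, 29)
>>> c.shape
(2, 3)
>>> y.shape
(2, 2)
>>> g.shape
(2, 3)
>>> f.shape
(29, 2)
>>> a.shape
(3, 29, 2)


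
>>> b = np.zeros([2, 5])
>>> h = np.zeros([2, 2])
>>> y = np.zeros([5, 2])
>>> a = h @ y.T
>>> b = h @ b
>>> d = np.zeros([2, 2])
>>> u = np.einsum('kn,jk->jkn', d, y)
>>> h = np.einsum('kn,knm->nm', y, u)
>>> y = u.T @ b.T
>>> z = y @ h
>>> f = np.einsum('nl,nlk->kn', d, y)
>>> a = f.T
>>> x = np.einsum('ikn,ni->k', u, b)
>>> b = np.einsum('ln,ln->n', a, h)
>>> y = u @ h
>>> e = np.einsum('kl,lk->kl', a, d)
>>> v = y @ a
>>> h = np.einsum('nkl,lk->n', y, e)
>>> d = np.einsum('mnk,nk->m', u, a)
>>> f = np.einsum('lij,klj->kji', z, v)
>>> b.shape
(2,)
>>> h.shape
(5,)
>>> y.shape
(5, 2, 2)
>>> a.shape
(2, 2)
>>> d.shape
(5,)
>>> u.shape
(5, 2, 2)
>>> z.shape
(2, 2, 2)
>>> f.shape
(5, 2, 2)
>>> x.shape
(2,)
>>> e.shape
(2, 2)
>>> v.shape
(5, 2, 2)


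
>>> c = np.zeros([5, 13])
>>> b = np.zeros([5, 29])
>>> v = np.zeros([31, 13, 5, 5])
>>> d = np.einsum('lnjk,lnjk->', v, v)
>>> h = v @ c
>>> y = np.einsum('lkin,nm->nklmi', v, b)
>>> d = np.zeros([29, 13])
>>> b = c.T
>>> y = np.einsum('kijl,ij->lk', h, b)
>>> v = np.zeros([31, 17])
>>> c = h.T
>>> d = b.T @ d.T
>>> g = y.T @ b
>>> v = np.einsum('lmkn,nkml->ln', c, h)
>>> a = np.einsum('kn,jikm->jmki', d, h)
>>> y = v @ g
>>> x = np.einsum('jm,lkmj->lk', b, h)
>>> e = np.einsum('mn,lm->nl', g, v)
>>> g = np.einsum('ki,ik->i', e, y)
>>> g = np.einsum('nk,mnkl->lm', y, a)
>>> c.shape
(13, 5, 13, 31)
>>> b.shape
(13, 5)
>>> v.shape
(13, 31)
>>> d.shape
(5, 29)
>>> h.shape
(31, 13, 5, 13)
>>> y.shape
(13, 5)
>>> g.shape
(13, 31)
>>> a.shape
(31, 13, 5, 13)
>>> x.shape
(31, 13)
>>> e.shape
(5, 13)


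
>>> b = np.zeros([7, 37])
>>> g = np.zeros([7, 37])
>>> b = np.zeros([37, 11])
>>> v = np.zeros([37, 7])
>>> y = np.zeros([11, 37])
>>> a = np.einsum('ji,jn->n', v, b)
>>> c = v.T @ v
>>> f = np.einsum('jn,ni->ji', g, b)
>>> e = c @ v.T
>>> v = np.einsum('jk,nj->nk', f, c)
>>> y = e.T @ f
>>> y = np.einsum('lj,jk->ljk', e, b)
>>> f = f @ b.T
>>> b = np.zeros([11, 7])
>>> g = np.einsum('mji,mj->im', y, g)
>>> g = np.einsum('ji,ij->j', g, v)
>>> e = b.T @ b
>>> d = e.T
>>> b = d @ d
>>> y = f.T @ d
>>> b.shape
(7, 7)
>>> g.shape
(11,)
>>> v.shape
(7, 11)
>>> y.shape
(37, 7)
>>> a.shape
(11,)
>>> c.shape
(7, 7)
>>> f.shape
(7, 37)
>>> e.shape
(7, 7)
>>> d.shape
(7, 7)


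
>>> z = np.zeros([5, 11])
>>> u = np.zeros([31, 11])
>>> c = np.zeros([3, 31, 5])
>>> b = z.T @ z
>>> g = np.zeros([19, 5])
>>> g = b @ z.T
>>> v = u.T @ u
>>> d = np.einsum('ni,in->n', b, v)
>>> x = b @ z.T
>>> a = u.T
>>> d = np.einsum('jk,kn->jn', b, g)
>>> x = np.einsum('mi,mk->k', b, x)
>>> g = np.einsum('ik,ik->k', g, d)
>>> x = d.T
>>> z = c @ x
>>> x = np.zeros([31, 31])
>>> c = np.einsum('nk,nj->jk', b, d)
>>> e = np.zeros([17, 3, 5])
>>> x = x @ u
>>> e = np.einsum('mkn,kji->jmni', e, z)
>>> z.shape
(3, 31, 11)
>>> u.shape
(31, 11)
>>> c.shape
(5, 11)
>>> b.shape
(11, 11)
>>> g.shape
(5,)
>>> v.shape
(11, 11)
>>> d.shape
(11, 5)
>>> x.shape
(31, 11)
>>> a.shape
(11, 31)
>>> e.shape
(31, 17, 5, 11)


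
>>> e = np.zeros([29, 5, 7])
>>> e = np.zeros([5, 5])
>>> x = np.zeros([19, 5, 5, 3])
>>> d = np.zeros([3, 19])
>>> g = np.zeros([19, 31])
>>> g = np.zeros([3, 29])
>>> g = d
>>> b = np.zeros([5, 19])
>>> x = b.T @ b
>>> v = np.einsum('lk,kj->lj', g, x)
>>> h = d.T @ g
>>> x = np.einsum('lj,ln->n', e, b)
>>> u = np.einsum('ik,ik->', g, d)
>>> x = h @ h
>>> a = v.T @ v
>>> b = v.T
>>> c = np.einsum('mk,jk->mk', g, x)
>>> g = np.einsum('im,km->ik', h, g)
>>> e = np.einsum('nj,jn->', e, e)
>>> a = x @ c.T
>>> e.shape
()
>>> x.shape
(19, 19)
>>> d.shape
(3, 19)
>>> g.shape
(19, 3)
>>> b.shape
(19, 3)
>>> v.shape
(3, 19)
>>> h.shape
(19, 19)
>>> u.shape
()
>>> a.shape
(19, 3)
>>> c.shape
(3, 19)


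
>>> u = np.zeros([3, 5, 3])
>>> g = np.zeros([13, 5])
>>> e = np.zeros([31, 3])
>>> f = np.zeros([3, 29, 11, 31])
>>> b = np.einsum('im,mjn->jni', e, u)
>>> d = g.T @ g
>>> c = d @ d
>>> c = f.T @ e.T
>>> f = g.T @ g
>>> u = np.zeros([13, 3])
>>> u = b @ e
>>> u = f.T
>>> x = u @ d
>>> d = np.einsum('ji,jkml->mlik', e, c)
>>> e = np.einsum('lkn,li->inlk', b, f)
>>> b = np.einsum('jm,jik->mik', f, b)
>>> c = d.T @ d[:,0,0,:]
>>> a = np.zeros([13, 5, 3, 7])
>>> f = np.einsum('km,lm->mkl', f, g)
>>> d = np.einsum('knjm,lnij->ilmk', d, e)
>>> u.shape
(5, 5)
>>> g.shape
(13, 5)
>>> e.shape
(5, 31, 5, 3)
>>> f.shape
(5, 5, 13)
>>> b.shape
(5, 3, 31)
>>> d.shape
(5, 5, 11, 29)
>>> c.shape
(11, 3, 31, 11)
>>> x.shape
(5, 5)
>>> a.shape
(13, 5, 3, 7)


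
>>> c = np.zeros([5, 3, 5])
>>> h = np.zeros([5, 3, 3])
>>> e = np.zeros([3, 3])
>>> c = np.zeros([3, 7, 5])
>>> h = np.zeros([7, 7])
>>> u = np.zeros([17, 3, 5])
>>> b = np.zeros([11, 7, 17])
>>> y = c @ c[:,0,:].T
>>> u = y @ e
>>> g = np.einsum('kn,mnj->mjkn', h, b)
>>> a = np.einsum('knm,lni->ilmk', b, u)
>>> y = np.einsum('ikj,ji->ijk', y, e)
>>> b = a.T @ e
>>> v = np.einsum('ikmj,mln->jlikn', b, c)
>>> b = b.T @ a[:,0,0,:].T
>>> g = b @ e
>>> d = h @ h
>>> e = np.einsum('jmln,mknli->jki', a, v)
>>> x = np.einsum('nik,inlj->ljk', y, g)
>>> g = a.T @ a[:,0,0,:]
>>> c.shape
(3, 7, 5)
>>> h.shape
(7, 7)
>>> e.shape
(3, 7, 5)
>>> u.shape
(3, 7, 3)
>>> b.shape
(3, 3, 17, 3)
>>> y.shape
(3, 3, 7)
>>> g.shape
(11, 17, 3, 11)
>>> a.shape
(3, 3, 17, 11)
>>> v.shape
(3, 7, 11, 17, 5)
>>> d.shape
(7, 7)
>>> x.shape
(17, 3, 7)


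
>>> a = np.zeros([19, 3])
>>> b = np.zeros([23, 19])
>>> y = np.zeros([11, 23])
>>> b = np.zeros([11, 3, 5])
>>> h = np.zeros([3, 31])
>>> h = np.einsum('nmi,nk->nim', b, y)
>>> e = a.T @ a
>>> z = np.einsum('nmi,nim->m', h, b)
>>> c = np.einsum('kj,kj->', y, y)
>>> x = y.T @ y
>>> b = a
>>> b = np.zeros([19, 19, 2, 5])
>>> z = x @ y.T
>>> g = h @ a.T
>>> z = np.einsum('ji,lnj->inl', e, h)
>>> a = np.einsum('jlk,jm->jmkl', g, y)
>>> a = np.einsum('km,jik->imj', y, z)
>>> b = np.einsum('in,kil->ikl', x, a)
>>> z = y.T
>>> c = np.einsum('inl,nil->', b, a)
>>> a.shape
(5, 23, 3)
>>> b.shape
(23, 5, 3)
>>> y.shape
(11, 23)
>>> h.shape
(11, 5, 3)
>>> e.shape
(3, 3)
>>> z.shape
(23, 11)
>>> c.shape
()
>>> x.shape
(23, 23)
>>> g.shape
(11, 5, 19)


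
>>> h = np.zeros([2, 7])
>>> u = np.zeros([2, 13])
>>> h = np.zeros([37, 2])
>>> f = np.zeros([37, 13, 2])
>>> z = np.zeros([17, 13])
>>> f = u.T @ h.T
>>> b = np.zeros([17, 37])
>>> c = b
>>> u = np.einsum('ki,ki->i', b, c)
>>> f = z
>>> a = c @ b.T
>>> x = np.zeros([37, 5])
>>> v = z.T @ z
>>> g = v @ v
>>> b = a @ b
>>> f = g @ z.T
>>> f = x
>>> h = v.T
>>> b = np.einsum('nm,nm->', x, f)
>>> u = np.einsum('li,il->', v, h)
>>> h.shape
(13, 13)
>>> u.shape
()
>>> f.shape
(37, 5)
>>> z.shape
(17, 13)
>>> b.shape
()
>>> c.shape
(17, 37)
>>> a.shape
(17, 17)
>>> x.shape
(37, 5)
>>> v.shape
(13, 13)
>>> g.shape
(13, 13)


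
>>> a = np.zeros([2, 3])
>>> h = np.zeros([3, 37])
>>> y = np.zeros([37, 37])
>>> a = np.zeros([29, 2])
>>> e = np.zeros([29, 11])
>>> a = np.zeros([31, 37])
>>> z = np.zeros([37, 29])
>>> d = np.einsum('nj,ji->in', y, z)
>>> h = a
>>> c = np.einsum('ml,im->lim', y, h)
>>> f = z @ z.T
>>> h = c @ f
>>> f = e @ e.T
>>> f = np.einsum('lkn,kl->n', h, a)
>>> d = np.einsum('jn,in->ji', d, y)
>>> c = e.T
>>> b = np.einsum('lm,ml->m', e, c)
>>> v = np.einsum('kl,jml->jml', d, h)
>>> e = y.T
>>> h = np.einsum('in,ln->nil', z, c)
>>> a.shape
(31, 37)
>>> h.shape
(29, 37, 11)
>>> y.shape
(37, 37)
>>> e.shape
(37, 37)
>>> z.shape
(37, 29)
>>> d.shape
(29, 37)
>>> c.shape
(11, 29)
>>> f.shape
(37,)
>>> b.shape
(11,)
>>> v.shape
(37, 31, 37)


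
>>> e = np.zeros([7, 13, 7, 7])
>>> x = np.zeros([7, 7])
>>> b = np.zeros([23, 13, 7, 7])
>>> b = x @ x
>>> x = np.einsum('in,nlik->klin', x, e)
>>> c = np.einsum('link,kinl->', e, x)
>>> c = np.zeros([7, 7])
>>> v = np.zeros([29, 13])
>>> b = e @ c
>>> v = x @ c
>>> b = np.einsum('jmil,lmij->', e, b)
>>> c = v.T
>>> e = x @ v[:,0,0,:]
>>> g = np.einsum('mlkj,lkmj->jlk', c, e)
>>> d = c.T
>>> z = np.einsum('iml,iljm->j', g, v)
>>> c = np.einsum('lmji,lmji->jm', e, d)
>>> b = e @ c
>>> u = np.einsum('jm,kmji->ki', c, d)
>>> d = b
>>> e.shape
(7, 13, 7, 7)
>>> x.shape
(7, 13, 7, 7)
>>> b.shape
(7, 13, 7, 13)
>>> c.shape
(7, 13)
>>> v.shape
(7, 13, 7, 7)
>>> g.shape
(7, 7, 13)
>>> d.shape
(7, 13, 7, 13)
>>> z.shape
(7,)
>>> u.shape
(7, 7)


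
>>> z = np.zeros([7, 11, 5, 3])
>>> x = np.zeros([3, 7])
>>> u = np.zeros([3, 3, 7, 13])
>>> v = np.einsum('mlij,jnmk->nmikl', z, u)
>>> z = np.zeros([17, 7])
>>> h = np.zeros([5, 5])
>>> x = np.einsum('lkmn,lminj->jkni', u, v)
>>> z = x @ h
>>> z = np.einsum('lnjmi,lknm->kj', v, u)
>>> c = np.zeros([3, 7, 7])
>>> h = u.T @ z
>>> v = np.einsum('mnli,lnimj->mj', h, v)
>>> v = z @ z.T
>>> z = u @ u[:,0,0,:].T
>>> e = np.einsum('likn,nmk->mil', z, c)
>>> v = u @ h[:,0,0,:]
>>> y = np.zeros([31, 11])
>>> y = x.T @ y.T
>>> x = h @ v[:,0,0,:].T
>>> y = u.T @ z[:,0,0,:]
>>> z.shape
(3, 3, 7, 3)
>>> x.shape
(13, 7, 3, 3)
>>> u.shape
(3, 3, 7, 13)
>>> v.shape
(3, 3, 7, 5)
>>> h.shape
(13, 7, 3, 5)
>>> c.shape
(3, 7, 7)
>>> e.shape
(7, 3, 3)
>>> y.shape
(13, 7, 3, 3)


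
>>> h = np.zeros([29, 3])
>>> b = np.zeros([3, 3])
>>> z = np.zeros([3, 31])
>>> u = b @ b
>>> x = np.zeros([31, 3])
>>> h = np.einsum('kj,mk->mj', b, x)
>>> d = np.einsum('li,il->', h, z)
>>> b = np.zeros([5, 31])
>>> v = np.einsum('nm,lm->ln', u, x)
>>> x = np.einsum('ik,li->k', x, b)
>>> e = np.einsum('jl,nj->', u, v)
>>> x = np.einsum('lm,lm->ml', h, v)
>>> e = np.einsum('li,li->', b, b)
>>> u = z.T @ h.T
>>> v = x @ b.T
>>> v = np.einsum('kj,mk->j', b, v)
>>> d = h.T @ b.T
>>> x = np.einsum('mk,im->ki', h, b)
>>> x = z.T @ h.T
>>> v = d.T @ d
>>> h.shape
(31, 3)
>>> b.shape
(5, 31)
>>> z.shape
(3, 31)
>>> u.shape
(31, 31)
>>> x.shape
(31, 31)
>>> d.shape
(3, 5)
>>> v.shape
(5, 5)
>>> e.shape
()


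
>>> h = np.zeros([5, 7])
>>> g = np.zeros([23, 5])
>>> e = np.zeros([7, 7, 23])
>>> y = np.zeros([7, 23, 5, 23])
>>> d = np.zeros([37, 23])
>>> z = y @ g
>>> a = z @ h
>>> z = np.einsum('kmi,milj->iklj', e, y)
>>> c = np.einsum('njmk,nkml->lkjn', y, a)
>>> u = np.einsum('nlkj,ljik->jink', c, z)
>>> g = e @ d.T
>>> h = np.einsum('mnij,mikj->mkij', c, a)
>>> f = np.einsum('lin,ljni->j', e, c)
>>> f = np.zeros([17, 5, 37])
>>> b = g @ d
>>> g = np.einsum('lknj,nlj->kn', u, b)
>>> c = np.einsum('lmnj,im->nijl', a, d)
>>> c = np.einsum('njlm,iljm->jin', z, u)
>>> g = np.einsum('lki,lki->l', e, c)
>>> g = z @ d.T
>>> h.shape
(7, 5, 23, 7)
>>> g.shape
(23, 7, 5, 37)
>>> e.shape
(7, 7, 23)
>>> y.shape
(7, 23, 5, 23)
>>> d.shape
(37, 23)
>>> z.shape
(23, 7, 5, 23)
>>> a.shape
(7, 23, 5, 7)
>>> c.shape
(7, 7, 23)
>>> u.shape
(7, 5, 7, 23)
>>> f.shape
(17, 5, 37)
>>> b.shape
(7, 7, 23)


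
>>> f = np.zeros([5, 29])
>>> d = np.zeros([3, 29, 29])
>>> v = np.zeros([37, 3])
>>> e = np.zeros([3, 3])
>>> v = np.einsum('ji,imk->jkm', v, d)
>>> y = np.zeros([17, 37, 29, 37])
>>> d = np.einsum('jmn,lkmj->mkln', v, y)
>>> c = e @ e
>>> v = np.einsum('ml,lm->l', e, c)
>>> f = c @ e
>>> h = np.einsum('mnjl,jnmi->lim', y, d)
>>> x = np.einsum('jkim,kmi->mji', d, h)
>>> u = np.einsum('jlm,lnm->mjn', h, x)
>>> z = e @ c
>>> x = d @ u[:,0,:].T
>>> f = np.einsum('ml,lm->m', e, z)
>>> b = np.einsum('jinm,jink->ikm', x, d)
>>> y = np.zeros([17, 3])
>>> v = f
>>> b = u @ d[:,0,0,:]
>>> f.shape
(3,)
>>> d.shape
(29, 37, 17, 29)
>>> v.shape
(3,)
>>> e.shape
(3, 3)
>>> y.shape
(17, 3)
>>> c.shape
(3, 3)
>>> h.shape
(37, 29, 17)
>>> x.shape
(29, 37, 17, 17)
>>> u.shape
(17, 37, 29)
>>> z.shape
(3, 3)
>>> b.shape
(17, 37, 29)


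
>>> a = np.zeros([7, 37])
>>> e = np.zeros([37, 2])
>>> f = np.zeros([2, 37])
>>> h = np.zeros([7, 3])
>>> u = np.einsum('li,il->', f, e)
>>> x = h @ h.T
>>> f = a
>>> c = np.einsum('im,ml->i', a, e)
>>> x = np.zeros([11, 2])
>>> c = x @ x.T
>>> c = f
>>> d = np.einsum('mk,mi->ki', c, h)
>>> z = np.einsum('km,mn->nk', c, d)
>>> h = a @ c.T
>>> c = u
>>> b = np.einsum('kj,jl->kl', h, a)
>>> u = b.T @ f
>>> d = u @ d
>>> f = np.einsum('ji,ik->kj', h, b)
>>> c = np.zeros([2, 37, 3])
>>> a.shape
(7, 37)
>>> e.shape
(37, 2)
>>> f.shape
(37, 7)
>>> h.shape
(7, 7)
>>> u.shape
(37, 37)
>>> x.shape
(11, 2)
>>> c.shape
(2, 37, 3)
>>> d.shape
(37, 3)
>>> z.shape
(3, 7)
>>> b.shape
(7, 37)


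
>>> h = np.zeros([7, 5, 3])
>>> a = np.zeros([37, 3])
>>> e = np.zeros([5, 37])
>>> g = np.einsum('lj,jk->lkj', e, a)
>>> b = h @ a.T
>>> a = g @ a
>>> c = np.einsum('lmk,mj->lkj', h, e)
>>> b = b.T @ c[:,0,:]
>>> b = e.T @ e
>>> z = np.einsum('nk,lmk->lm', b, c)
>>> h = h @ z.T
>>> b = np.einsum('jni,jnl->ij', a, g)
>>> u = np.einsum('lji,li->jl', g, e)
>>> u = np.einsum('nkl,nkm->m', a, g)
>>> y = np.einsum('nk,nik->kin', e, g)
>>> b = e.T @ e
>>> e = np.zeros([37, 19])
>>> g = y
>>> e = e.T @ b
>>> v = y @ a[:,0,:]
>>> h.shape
(7, 5, 7)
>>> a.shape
(5, 3, 3)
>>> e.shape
(19, 37)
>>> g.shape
(37, 3, 5)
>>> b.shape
(37, 37)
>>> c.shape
(7, 3, 37)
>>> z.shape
(7, 3)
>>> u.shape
(37,)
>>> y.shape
(37, 3, 5)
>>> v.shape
(37, 3, 3)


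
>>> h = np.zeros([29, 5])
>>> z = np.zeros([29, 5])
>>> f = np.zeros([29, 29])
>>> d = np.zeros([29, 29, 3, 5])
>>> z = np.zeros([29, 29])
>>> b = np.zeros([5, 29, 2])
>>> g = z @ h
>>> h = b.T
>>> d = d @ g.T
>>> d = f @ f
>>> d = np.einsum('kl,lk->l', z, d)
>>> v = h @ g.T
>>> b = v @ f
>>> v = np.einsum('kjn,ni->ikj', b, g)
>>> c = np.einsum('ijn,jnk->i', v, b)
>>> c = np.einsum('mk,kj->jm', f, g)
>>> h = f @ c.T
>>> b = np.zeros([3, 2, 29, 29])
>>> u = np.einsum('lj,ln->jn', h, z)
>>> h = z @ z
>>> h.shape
(29, 29)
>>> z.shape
(29, 29)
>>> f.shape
(29, 29)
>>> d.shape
(29,)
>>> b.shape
(3, 2, 29, 29)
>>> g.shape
(29, 5)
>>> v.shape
(5, 2, 29)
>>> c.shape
(5, 29)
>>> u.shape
(5, 29)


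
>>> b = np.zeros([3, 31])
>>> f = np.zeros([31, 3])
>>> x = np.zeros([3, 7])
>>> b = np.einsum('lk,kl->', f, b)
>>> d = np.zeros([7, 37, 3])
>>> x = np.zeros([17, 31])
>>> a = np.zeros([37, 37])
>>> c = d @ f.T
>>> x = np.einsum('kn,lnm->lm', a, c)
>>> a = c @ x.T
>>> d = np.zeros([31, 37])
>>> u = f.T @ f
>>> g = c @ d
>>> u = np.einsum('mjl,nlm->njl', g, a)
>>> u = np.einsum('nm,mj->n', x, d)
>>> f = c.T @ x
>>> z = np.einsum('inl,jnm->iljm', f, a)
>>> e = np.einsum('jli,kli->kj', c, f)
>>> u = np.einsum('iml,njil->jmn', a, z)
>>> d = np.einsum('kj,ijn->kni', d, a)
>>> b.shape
()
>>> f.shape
(31, 37, 31)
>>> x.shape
(7, 31)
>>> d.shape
(31, 7, 7)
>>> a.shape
(7, 37, 7)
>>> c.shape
(7, 37, 31)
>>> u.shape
(31, 37, 31)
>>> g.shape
(7, 37, 37)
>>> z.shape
(31, 31, 7, 7)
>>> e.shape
(31, 7)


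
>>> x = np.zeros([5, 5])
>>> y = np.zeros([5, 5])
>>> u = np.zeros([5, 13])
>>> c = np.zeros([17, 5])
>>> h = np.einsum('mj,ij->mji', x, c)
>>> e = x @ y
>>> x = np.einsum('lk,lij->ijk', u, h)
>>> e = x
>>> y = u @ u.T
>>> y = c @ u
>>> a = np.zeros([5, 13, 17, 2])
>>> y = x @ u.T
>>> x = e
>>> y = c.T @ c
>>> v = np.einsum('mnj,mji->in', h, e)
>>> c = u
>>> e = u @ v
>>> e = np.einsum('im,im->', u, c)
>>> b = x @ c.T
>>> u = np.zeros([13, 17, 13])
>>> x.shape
(5, 17, 13)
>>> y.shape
(5, 5)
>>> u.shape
(13, 17, 13)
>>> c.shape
(5, 13)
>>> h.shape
(5, 5, 17)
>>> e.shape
()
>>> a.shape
(5, 13, 17, 2)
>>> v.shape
(13, 5)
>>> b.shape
(5, 17, 5)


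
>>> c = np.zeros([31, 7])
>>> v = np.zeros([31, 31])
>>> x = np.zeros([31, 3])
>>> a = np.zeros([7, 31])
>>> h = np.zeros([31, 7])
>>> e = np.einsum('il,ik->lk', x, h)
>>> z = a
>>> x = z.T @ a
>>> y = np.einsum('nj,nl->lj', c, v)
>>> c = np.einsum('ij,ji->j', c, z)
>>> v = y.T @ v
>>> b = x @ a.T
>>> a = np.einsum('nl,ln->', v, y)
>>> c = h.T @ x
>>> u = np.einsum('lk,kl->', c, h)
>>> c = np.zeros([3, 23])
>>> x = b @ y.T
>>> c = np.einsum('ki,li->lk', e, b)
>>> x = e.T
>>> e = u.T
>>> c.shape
(31, 3)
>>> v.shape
(7, 31)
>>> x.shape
(7, 3)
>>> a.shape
()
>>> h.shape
(31, 7)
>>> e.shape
()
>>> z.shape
(7, 31)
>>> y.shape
(31, 7)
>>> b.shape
(31, 7)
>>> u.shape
()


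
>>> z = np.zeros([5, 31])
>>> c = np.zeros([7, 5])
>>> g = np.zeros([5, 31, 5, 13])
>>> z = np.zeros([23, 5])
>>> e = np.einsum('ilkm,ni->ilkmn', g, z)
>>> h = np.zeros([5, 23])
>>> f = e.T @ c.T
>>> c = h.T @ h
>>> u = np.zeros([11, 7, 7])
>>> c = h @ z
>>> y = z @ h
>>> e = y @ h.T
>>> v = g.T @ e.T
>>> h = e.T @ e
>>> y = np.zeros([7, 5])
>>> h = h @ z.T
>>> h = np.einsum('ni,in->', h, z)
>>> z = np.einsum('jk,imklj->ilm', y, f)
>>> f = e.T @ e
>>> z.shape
(23, 31, 13)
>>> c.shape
(5, 5)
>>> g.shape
(5, 31, 5, 13)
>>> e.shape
(23, 5)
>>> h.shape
()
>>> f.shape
(5, 5)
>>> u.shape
(11, 7, 7)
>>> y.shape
(7, 5)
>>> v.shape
(13, 5, 31, 23)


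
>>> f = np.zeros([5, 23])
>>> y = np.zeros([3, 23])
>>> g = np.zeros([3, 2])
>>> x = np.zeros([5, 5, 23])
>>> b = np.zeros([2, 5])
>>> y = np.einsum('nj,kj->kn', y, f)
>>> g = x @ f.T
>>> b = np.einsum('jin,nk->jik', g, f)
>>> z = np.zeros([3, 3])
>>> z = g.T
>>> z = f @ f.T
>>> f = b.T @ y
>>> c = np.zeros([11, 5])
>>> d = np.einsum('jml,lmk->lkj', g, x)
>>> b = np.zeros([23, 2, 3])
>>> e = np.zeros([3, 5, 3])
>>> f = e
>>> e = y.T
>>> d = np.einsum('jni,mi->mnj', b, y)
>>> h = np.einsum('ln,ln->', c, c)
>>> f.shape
(3, 5, 3)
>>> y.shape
(5, 3)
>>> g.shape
(5, 5, 5)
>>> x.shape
(5, 5, 23)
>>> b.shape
(23, 2, 3)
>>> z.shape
(5, 5)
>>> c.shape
(11, 5)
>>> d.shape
(5, 2, 23)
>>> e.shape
(3, 5)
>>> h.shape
()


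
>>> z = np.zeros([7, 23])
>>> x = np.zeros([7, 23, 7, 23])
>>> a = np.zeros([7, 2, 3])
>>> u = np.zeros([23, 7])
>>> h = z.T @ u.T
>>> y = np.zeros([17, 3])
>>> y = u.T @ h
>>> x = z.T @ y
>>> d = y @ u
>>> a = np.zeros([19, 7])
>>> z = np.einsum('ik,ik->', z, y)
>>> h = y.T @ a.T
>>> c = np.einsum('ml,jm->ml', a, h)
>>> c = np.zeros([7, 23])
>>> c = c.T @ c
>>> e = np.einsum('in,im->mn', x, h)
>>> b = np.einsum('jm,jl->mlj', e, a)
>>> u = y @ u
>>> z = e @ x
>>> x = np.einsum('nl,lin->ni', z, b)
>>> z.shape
(19, 23)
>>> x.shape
(19, 7)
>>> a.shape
(19, 7)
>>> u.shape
(7, 7)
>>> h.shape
(23, 19)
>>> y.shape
(7, 23)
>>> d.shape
(7, 7)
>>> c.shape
(23, 23)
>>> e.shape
(19, 23)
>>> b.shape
(23, 7, 19)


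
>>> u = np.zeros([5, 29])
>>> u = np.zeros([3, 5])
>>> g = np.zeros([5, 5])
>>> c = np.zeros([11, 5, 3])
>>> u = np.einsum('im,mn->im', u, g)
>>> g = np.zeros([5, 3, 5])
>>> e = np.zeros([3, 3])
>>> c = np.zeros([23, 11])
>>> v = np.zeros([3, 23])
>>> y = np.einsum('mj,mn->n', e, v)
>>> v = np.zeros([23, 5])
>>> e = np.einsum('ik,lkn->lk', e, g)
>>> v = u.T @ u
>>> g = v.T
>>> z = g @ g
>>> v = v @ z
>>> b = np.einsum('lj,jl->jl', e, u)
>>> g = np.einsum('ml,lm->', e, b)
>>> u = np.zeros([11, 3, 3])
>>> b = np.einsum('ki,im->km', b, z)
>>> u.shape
(11, 3, 3)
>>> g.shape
()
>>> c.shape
(23, 11)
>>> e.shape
(5, 3)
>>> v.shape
(5, 5)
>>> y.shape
(23,)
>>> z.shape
(5, 5)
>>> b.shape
(3, 5)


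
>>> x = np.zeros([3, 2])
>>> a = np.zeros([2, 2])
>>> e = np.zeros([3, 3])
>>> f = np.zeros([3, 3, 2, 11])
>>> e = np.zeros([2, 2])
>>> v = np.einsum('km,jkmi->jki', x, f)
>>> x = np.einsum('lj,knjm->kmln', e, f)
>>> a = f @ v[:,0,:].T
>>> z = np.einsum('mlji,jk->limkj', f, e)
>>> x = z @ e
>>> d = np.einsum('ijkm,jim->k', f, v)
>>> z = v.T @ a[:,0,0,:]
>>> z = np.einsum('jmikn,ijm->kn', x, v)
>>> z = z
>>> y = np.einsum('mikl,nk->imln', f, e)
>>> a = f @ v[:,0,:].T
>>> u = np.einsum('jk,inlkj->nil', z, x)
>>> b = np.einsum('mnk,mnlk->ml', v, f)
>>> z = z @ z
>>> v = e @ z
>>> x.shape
(3, 11, 3, 2, 2)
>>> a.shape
(3, 3, 2, 3)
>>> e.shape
(2, 2)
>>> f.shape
(3, 3, 2, 11)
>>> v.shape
(2, 2)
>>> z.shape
(2, 2)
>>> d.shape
(2,)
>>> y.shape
(3, 3, 11, 2)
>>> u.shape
(11, 3, 3)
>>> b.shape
(3, 2)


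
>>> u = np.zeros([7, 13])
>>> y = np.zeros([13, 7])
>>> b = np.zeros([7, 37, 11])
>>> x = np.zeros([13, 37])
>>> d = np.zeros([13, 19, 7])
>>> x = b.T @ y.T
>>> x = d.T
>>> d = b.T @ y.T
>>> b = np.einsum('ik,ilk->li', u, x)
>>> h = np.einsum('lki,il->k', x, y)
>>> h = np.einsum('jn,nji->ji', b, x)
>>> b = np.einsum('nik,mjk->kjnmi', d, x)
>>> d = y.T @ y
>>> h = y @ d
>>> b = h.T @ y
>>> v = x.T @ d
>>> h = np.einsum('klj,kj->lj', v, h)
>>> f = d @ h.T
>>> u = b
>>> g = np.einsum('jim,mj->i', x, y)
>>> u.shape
(7, 7)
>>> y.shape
(13, 7)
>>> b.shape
(7, 7)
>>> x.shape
(7, 19, 13)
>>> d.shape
(7, 7)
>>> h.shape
(19, 7)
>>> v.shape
(13, 19, 7)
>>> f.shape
(7, 19)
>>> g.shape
(19,)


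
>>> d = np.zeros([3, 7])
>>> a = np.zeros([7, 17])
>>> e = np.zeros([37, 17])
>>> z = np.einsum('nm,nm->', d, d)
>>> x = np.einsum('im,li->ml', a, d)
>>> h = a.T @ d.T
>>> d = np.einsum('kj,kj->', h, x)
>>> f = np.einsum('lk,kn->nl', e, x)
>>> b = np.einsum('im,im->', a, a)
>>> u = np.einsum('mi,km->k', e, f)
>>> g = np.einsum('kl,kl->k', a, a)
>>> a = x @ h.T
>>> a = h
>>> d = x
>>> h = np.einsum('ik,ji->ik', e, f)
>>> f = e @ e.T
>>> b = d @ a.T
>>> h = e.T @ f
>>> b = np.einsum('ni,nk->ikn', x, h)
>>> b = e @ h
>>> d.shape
(17, 3)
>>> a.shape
(17, 3)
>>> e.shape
(37, 17)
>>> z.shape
()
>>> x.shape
(17, 3)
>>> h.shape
(17, 37)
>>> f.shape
(37, 37)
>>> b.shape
(37, 37)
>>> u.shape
(3,)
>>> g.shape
(7,)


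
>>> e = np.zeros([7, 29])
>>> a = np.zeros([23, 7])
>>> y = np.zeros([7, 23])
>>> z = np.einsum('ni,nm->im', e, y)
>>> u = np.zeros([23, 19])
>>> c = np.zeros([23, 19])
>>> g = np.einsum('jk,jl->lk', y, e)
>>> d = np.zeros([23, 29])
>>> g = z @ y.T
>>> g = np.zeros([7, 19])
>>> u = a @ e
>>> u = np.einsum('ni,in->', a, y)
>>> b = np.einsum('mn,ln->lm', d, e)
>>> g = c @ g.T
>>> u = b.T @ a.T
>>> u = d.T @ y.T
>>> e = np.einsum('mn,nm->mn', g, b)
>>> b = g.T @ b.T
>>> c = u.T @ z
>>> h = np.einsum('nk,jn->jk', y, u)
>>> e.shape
(23, 7)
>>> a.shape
(23, 7)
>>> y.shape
(7, 23)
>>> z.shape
(29, 23)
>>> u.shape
(29, 7)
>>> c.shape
(7, 23)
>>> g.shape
(23, 7)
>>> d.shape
(23, 29)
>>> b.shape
(7, 7)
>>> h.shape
(29, 23)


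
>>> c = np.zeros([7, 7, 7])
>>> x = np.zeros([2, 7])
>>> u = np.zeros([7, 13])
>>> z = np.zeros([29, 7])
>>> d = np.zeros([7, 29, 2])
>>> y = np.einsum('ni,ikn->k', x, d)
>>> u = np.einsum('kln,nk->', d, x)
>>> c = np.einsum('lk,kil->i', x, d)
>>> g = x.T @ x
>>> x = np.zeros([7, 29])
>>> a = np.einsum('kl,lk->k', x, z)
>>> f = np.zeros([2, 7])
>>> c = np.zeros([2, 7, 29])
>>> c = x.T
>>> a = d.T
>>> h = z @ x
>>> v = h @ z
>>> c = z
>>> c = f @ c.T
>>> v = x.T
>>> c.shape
(2, 29)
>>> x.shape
(7, 29)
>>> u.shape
()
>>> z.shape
(29, 7)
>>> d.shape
(7, 29, 2)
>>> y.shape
(29,)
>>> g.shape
(7, 7)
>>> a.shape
(2, 29, 7)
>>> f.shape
(2, 7)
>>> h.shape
(29, 29)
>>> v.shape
(29, 7)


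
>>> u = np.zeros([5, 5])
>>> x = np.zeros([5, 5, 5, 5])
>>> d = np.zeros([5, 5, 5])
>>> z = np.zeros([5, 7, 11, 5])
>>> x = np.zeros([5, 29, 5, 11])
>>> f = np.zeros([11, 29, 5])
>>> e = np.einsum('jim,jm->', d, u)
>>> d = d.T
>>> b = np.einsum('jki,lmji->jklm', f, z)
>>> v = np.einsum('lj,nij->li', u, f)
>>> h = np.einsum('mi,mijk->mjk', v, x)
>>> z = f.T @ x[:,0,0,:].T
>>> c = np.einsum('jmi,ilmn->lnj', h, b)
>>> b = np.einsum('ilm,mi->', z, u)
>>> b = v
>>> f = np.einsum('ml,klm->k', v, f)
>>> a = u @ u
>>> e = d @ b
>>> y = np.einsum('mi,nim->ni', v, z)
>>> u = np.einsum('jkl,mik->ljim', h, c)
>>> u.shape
(11, 5, 7, 29)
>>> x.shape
(5, 29, 5, 11)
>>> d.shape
(5, 5, 5)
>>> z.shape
(5, 29, 5)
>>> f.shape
(11,)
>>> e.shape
(5, 5, 29)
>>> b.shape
(5, 29)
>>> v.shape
(5, 29)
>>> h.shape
(5, 5, 11)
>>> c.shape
(29, 7, 5)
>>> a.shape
(5, 5)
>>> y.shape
(5, 29)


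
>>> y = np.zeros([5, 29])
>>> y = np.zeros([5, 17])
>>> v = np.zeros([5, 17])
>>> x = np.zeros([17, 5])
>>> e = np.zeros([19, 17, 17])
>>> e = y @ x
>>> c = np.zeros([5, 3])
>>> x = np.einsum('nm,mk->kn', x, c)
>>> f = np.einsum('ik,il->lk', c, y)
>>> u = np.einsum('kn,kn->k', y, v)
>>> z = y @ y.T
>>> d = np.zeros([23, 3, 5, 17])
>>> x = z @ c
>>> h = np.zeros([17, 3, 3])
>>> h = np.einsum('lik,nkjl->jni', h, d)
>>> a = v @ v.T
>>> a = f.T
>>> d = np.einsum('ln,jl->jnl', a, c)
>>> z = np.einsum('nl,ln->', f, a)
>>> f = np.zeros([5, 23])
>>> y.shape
(5, 17)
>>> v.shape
(5, 17)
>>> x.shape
(5, 3)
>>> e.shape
(5, 5)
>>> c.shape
(5, 3)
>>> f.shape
(5, 23)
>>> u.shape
(5,)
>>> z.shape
()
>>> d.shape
(5, 17, 3)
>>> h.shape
(5, 23, 3)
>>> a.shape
(3, 17)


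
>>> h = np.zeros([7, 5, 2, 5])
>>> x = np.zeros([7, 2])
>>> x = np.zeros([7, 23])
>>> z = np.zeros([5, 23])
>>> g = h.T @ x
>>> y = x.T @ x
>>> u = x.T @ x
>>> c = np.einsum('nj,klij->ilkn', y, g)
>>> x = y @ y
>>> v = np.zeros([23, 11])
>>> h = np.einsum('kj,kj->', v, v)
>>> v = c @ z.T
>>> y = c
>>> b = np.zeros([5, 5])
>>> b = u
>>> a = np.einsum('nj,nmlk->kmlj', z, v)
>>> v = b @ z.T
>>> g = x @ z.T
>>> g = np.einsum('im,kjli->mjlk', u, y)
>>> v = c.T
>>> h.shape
()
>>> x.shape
(23, 23)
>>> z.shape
(5, 23)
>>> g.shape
(23, 2, 5, 5)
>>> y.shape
(5, 2, 5, 23)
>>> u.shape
(23, 23)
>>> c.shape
(5, 2, 5, 23)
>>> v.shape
(23, 5, 2, 5)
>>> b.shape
(23, 23)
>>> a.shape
(5, 2, 5, 23)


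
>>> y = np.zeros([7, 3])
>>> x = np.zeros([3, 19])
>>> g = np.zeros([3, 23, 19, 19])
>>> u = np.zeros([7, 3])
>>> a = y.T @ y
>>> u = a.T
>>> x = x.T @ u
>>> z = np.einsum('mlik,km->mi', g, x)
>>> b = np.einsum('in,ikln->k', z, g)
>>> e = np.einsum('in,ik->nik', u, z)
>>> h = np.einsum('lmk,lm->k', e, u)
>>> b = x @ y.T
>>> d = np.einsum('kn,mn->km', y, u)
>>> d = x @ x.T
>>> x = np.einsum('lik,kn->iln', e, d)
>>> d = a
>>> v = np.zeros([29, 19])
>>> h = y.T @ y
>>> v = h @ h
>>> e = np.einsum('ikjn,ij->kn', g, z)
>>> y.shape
(7, 3)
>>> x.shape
(3, 3, 19)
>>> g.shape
(3, 23, 19, 19)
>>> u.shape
(3, 3)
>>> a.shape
(3, 3)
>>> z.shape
(3, 19)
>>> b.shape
(19, 7)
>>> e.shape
(23, 19)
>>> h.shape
(3, 3)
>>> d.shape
(3, 3)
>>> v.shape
(3, 3)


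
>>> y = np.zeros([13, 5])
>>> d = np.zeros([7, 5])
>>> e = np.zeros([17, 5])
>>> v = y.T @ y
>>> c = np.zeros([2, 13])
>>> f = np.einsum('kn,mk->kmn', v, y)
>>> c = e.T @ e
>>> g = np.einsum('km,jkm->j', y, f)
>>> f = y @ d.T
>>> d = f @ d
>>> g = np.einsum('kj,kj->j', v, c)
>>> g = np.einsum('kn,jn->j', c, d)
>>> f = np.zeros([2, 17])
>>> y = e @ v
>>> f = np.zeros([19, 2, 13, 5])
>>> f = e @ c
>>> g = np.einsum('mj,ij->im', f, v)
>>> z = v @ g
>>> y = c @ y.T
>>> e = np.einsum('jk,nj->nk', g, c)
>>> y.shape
(5, 17)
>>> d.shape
(13, 5)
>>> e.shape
(5, 17)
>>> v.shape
(5, 5)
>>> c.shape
(5, 5)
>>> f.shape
(17, 5)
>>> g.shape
(5, 17)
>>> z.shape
(5, 17)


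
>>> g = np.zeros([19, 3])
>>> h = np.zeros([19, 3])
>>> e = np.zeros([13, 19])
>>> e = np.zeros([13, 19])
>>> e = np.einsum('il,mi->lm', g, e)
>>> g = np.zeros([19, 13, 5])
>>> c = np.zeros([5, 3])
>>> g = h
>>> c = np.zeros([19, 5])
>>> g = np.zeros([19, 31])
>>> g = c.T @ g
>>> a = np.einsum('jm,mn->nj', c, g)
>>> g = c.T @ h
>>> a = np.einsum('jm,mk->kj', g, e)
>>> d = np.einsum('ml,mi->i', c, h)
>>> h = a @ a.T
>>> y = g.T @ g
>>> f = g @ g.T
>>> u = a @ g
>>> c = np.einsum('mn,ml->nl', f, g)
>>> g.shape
(5, 3)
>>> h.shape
(13, 13)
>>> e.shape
(3, 13)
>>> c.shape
(5, 3)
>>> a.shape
(13, 5)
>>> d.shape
(3,)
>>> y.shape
(3, 3)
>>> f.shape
(5, 5)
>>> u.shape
(13, 3)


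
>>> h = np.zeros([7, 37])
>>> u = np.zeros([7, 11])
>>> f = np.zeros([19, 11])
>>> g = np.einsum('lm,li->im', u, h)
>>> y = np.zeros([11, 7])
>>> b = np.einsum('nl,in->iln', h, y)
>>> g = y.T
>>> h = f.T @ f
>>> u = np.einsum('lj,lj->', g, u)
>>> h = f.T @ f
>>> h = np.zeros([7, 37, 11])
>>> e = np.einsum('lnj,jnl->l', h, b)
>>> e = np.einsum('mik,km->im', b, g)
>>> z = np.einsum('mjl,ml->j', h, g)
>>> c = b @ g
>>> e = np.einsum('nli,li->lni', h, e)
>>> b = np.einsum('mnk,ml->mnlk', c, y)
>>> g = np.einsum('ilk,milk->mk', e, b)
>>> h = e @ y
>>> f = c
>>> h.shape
(37, 7, 7)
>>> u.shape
()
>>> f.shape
(11, 37, 11)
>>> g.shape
(11, 11)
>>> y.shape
(11, 7)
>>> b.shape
(11, 37, 7, 11)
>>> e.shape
(37, 7, 11)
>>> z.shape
(37,)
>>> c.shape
(11, 37, 11)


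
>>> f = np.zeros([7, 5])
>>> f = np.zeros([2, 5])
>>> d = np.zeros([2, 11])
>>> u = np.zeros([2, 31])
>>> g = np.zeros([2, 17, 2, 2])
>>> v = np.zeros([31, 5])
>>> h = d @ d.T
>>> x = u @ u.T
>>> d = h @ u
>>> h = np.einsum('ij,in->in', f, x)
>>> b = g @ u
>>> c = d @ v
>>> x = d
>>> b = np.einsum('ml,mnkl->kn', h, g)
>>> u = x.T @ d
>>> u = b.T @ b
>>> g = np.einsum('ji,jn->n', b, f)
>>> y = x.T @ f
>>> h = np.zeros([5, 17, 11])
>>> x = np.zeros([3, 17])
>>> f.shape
(2, 5)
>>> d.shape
(2, 31)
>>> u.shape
(17, 17)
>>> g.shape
(5,)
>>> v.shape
(31, 5)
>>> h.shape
(5, 17, 11)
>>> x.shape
(3, 17)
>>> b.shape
(2, 17)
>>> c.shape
(2, 5)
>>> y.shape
(31, 5)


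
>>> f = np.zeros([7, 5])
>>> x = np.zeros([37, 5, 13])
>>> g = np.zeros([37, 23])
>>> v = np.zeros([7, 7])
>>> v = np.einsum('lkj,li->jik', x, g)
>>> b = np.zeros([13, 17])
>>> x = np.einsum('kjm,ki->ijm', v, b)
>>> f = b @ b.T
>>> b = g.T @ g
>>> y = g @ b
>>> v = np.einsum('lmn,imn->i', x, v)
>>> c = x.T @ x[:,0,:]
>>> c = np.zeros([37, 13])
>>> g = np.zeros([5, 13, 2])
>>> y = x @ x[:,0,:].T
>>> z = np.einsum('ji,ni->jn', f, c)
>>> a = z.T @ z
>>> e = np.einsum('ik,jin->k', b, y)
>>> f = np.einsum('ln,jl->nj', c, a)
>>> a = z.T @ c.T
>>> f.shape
(13, 37)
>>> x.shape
(17, 23, 5)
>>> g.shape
(5, 13, 2)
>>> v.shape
(13,)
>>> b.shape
(23, 23)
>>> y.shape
(17, 23, 17)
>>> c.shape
(37, 13)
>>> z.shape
(13, 37)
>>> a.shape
(37, 37)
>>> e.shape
(23,)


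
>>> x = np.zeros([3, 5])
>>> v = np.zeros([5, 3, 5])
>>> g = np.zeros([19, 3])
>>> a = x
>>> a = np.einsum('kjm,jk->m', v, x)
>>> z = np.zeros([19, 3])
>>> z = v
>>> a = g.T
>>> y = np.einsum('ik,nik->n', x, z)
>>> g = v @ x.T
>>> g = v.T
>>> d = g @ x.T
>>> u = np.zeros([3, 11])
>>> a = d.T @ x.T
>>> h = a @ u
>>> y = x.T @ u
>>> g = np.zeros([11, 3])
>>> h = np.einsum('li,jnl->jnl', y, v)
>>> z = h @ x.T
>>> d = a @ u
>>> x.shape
(3, 5)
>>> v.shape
(5, 3, 5)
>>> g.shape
(11, 3)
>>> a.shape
(3, 3, 3)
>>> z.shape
(5, 3, 3)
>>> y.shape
(5, 11)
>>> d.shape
(3, 3, 11)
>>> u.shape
(3, 11)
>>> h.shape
(5, 3, 5)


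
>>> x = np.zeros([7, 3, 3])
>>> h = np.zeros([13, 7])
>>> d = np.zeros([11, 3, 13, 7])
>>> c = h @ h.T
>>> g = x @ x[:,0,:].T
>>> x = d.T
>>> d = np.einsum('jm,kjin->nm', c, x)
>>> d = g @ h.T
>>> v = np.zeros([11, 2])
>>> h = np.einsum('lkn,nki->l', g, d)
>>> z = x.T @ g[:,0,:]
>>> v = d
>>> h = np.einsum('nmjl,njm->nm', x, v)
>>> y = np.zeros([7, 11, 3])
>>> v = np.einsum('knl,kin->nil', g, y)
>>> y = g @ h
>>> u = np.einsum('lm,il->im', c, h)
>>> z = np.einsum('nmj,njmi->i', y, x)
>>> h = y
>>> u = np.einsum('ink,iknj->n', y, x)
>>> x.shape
(7, 13, 3, 11)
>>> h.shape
(7, 3, 13)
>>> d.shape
(7, 3, 13)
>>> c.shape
(13, 13)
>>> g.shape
(7, 3, 7)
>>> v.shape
(3, 11, 7)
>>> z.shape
(11,)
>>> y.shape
(7, 3, 13)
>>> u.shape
(3,)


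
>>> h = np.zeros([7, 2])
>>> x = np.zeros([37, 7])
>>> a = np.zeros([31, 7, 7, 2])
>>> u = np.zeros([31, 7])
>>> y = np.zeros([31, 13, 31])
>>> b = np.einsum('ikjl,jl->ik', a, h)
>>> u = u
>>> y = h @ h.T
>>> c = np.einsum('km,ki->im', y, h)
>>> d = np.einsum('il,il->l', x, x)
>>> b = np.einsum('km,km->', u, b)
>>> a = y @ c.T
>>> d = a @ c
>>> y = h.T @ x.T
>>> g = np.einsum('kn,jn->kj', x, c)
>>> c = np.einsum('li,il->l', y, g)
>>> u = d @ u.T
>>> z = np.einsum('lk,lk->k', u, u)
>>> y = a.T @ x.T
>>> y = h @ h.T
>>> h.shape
(7, 2)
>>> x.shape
(37, 7)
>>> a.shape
(7, 2)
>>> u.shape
(7, 31)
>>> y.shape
(7, 7)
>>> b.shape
()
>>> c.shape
(2,)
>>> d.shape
(7, 7)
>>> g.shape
(37, 2)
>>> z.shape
(31,)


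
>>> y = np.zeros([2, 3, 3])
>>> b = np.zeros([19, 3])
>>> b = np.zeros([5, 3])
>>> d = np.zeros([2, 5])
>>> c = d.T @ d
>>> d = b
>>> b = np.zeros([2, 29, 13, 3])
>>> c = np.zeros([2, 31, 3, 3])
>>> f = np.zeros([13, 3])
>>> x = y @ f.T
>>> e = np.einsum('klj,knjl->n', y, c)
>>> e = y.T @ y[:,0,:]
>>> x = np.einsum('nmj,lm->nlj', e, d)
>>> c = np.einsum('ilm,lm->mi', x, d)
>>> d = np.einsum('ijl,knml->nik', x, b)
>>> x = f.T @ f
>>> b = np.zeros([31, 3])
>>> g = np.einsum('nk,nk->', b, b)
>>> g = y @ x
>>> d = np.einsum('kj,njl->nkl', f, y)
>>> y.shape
(2, 3, 3)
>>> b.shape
(31, 3)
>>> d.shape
(2, 13, 3)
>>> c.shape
(3, 3)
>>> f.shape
(13, 3)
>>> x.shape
(3, 3)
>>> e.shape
(3, 3, 3)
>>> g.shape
(2, 3, 3)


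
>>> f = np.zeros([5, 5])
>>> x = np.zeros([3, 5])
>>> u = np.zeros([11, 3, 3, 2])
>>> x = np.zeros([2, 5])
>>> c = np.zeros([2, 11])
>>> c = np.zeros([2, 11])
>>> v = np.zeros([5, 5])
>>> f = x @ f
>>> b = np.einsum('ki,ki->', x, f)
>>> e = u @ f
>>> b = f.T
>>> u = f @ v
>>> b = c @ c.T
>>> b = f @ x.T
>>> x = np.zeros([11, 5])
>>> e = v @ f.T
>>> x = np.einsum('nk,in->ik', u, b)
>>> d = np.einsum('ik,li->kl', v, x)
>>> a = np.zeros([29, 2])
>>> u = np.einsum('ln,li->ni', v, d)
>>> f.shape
(2, 5)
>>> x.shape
(2, 5)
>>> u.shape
(5, 2)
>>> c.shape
(2, 11)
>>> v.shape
(5, 5)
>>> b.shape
(2, 2)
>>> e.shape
(5, 2)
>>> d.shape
(5, 2)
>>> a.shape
(29, 2)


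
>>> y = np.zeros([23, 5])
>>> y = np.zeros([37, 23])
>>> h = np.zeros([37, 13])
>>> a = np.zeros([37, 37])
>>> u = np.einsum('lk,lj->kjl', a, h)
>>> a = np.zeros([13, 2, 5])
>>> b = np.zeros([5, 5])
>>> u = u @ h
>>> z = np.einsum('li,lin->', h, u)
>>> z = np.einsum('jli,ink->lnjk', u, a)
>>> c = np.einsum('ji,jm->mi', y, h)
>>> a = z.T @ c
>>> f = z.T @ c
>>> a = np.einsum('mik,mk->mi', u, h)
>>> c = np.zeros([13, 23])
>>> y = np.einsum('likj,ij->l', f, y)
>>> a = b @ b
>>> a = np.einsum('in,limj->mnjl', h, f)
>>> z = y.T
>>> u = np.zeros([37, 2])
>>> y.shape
(5,)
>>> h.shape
(37, 13)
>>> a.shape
(2, 13, 23, 5)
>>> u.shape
(37, 2)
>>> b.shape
(5, 5)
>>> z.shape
(5,)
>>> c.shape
(13, 23)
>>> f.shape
(5, 37, 2, 23)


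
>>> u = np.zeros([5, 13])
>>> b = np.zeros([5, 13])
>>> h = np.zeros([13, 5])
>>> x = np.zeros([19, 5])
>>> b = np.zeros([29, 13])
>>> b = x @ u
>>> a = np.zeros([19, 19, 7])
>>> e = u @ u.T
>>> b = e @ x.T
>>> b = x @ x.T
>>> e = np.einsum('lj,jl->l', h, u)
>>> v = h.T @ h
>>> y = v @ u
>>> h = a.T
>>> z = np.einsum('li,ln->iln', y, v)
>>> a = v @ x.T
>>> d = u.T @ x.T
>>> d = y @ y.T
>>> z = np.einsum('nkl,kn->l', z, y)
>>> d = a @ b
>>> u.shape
(5, 13)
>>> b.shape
(19, 19)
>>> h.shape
(7, 19, 19)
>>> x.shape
(19, 5)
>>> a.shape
(5, 19)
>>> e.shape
(13,)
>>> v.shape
(5, 5)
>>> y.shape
(5, 13)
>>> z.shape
(5,)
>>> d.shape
(5, 19)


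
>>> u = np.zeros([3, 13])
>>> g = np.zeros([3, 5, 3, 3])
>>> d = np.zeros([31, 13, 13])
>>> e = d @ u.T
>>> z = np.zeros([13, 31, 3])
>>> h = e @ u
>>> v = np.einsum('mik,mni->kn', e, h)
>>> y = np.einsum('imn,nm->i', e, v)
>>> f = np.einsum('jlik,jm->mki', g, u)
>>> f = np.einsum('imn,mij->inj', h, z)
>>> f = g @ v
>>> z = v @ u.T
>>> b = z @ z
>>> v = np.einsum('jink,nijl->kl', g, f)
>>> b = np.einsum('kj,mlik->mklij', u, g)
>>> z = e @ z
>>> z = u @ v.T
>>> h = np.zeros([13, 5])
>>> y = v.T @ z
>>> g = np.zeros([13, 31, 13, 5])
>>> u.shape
(3, 13)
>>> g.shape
(13, 31, 13, 5)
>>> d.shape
(31, 13, 13)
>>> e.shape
(31, 13, 3)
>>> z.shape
(3, 3)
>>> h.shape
(13, 5)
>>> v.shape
(3, 13)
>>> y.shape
(13, 3)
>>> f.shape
(3, 5, 3, 13)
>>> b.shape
(3, 3, 5, 3, 13)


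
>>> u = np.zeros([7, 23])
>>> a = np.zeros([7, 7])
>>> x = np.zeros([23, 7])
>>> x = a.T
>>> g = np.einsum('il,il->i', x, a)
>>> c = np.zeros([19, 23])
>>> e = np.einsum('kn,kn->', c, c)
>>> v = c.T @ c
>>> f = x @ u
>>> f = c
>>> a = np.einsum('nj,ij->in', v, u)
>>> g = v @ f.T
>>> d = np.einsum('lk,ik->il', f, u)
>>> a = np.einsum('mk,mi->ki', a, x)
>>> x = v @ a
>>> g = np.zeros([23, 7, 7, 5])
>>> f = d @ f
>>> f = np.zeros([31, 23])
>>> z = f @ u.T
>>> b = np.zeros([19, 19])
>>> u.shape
(7, 23)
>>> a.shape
(23, 7)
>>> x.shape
(23, 7)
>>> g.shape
(23, 7, 7, 5)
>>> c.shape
(19, 23)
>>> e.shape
()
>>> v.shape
(23, 23)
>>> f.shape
(31, 23)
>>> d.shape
(7, 19)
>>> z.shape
(31, 7)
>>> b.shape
(19, 19)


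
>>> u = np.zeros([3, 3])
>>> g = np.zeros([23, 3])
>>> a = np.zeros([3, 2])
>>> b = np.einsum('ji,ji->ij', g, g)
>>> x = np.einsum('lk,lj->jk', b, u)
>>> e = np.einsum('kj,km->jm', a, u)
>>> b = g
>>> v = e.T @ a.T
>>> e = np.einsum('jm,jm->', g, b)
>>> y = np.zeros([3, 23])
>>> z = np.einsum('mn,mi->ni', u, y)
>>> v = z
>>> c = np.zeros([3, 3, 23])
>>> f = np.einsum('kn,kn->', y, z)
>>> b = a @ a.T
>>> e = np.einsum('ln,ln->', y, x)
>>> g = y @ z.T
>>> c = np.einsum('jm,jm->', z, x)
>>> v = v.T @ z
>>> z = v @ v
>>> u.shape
(3, 3)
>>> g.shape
(3, 3)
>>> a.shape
(3, 2)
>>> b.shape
(3, 3)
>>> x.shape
(3, 23)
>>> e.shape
()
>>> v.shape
(23, 23)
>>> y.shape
(3, 23)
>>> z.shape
(23, 23)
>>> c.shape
()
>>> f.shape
()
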